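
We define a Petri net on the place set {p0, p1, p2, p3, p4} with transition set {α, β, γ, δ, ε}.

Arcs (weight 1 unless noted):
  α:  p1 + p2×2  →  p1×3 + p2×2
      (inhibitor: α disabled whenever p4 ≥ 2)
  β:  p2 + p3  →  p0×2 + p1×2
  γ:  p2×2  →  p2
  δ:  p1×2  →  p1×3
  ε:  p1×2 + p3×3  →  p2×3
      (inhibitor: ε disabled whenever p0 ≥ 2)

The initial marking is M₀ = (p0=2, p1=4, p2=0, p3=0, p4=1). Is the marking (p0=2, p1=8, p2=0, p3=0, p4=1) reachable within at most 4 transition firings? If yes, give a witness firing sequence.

YES — reachable via ⟨δ, δ, δ, δ⟩ (4 firings)

step 1: fire δ:  (p0=2, p1=4, p2=0, p3=0, p4=1) → (p0=2, p1=5, p2=0, p3=0, p4=1)
step 2: fire δ:  (p0=2, p1=5, p2=0, p3=0, p4=1) → (p0=2, p1=6, p2=0, p3=0, p4=1)
step 3: fire δ:  (p0=2, p1=6, p2=0, p3=0, p4=1) → (p0=2, p1=7, p2=0, p3=0, p4=1)
step 4: fire δ:  (p0=2, p1=7, p2=0, p3=0, p4=1) → (p0=2, p1=8, p2=0, p3=0, p4=1)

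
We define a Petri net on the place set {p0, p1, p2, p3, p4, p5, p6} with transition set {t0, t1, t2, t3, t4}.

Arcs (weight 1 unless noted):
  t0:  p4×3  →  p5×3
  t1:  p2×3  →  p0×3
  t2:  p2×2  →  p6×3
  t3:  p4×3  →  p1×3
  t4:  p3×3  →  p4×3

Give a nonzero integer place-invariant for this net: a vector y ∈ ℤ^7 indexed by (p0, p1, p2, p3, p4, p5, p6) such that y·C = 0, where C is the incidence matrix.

y = (p0:0, p1:1, p2:0, p3:1, p4:1, p5:1, p6:0)

Incidence matrix C (rows=places, cols=transitions):
       t0   t1   t2   t3   t4
   p0   0    3    0    0    0
   p1   0    0    0    3    0
   p2   0   -3   -2    0    0
   p3   0    0    0    0   -3
   p4  -3    0    0   -3    3
   p5   3    0    0    0    0
   p6   0    0    3    0    0

Candidate y = [0, 1, 0, 1, 1, 1, 0]; check y·C column-wise:
  col t0: 1·0 + 1·0 + 1·-3 + 1·3 = 0
  col t1: 0·3 + 1·0 + 0·-3 + 1·0 + 1·0 + 1·0 = 0
  col t2: 1·0 + 0·-2 + 1·0 + 1·0 + 1·0 + 0·3 = 0
  col t3: 1·3 + 1·0 + 1·-3 + 1·0 = 0
  col t4: 1·0 + 1·-3 + 1·3 + 1·0 = 0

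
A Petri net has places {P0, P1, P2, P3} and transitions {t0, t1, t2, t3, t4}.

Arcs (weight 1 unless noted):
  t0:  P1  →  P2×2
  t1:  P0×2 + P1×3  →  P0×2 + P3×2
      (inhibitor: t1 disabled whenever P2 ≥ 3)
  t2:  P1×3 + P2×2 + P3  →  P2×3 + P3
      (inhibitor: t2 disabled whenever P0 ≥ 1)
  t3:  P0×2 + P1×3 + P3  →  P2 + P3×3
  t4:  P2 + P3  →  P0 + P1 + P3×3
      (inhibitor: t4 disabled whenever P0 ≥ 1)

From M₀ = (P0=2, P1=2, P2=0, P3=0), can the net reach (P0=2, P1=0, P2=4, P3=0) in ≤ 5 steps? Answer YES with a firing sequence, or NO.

step 1: fire t0:  (P0=2, P1=2, P2=0, P3=0) → (P0=2, P1=1, P2=2, P3=0)
step 2: fire t0:  (P0=2, P1=1, P2=2, P3=0) → (P0=2, P1=0, P2=4, P3=0)

YES — reachable via ⟨t0, t0⟩ (2 firings)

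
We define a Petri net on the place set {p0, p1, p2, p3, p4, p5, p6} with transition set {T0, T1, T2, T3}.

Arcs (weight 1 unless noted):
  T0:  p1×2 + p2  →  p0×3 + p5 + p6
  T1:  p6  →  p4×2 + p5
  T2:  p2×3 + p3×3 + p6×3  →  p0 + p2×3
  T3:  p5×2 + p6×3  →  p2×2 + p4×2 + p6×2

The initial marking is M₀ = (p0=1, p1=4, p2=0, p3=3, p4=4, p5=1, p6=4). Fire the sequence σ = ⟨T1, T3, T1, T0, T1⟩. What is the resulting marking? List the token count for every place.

step 1: fire T1:  (p0=1, p1=4, p2=0, p3=3, p4=4, p5=1, p6=4) → (p0=1, p1=4, p2=0, p3=3, p4=6, p5=2, p6=3)
step 2: fire T3:  (p0=1, p1=4, p2=0, p3=3, p4=6, p5=2, p6=3) → (p0=1, p1=4, p2=2, p3=3, p4=8, p5=0, p6=2)
step 3: fire T1:  (p0=1, p1=4, p2=2, p3=3, p4=8, p5=0, p6=2) → (p0=1, p1=4, p2=2, p3=3, p4=10, p5=1, p6=1)
step 4: fire T0:  (p0=1, p1=4, p2=2, p3=3, p4=10, p5=1, p6=1) → (p0=4, p1=2, p2=1, p3=3, p4=10, p5=2, p6=2)
step 5: fire T1:  (p0=4, p1=2, p2=1, p3=3, p4=10, p5=2, p6=2) → (p0=4, p1=2, p2=1, p3=3, p4=12, p5=3, p6=1)

(p0=4, p1=2, p2=1, p3=3, p4=12, p5=3, p6=1)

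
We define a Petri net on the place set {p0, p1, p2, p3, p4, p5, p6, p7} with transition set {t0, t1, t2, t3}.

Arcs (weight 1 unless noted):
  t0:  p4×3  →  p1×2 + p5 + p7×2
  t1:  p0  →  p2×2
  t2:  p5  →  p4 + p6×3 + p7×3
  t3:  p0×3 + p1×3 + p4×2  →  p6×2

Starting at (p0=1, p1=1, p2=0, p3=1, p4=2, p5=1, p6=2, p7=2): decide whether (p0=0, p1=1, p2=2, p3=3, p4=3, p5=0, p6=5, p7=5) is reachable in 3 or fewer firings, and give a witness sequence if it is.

NO — not reachable within 3 firings

depth 0: 1 marking
depth 1: 3 markings reached so far
depth 2: 5 markings reached so far
depth 3: 7 markings reached so far
target is not among the 7 markings reachable within 3 steps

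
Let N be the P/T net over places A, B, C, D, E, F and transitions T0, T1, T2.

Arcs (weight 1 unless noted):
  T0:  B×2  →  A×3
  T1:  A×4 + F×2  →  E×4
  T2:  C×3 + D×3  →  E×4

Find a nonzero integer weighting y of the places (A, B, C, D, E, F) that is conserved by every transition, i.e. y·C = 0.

Incidence matrix C (rows=places, cols=transitions):
       T0   T1   T2
    A   3   -4    0
    B  -2    0    0
    C   0    0   -3
    D   0    0   -3
    E   0    4    4
    F   0   -2    0

Candidate y = [0, 0, 1, -1, 0, 0]; check y·C column-wise:
  col T0: 0·3 + 0·-2 + 1·0 + -1·0 = 0
  col T1: 0·-4 + 1·0 + -1·0 + 0·4 + 0·-2 = 0
  col T2: 1·-3 + -1·-3 + 0·4 = 0

y = (A:0, B:0, C:1, D:-1, E:0, F:0)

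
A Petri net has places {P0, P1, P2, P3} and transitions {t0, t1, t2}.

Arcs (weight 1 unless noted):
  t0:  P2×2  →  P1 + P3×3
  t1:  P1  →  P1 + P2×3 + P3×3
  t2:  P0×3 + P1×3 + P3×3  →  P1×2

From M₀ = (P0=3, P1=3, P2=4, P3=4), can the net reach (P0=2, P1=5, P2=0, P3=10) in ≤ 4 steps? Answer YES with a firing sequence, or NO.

NO — not reachable within 4 firings

depth 0: 1 marking
depth 1: 4 markings reached so far
depth 2: 9 markings reached so far
depth 3: 15 markings reached so far
depth 4: 22 markings reached so far
target is not among the 22 markings reachable within 4 steps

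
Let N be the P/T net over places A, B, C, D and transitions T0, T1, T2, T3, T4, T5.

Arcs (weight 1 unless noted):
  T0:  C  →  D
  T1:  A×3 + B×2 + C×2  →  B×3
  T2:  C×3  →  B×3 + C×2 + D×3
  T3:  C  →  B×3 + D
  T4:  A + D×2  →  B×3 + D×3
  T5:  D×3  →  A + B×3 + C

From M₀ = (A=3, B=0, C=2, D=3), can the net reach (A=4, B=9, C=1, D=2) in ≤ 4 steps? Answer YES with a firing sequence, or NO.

step 1: fire T3:  (A=3, B=0, C=2, D=3) → (A=3, B=3, C=1, D=4)
step 2: fire T3:  (A=3, B=3, C=1, D=4) → (A=3, B=6, C=0, D=5)
step 3: fire T5:  (A=3, B=6, C=0, D=5) → (A=4, B=9, C=1, D=2)

YES — reachable via ⟨T3, T3, T5⟩ (3 firings)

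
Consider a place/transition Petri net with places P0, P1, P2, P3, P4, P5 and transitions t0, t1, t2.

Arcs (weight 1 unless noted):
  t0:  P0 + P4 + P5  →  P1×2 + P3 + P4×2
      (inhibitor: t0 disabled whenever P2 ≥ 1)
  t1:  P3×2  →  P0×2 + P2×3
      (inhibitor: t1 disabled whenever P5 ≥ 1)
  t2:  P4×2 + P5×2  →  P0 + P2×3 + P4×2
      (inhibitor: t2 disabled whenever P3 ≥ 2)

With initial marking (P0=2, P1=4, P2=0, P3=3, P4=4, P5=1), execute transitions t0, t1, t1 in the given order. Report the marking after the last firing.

step 1: fire t0:  (P0=2, P1=4, P2=0, P3=3, P4=4, P5=1) → (P0=1, P1=6, P2=0, P3=4, P4=5, P5=0)
step 2: fire t1:  (P0=1, P1=6, P2=0, P3=4, P4=5, P5=0) → (P0=3, P1=6, P2=3, P3=2, P4=5, P5=0)
step 3: fire t1:  (P0=3, P1=6, P2=3, P3=2, P4=5, P5=0) → (P0=5, P1=6, P2=6, P3=0, P4=5, P5=0)

(P0=5, P1=6, P2=6, P3=0, P4=5, P5=0)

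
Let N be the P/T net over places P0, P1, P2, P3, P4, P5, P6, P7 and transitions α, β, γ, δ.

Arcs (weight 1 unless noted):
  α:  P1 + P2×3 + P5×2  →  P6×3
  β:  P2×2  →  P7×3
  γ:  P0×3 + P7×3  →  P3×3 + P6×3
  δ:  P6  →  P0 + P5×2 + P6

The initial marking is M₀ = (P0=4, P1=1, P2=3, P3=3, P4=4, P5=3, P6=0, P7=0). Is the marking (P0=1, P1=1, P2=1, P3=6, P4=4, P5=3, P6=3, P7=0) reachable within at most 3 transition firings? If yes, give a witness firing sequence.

step 1: fire β:  (P0=4, P1=1, P2=3, P3=3, P4=4, P5=3, P6=0, P7=0) → (P0=4, P1=1, P2=1, P3=3, P4=4, P5=3, P6=0, P7=3)
step 2: fire γ:  (P0=4, P1=1, P2=1, P3=3, P4=4, P5=3, P6=0, P7=3) → (P0=1, P1=1, P2=1, P3=6, P4=4, P5=3, P6=3, P7=0)

YES — reachable via ⟨β, γ⟩ (2 firings)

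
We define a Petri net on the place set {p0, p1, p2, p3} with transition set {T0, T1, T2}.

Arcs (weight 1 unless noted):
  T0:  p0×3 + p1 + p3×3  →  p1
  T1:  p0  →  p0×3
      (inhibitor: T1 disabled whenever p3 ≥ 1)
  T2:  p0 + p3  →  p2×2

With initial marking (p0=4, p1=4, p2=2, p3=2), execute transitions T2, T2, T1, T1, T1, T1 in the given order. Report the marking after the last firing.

step 1: fire T2:  (p0=4, p1=4, p2=2, p3=2) → (p0=3, p1=4, p2=4, p3=1)
step 2: fire T2:  (p0=3, p1=4, p2=4, p3=1) → (p0=2, p1=4, p2=6, p3=0)
step 3: fire T1:  (p0=2, p1=4, p2=6, p3=0) → (p0=4, p1=4, p2=6, p3=0)
step 4: fire T1:  (p0=4, p1=4, p2=6, p3=0) → (p0=6, p1=4, p2=6, p3=0)
step 5: fire T1:  (p0=6, p1=4, p2=6, p3=0) → (p0=8, p1=4, p2=6, p3=0)
step 6: fire T1:  (p0=8, p1=4, p2=6, p3=0) → (p0=10, p1=4, p2=6, p3=0)

(p0=10, p1=4, p2=6, p3=0)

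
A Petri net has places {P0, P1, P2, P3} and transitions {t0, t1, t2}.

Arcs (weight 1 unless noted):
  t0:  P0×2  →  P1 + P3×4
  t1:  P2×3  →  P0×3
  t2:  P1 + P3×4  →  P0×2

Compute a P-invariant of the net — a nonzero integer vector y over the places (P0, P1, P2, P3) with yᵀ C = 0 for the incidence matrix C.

y = (P0:1, P1:2, P2:1, P3:0)

Incidence matrix C (rows=places, cols=transitions):
       t0   t1   t2
   P0  -2    3    2
   P1   1    0   -1
   P2   0   -3    0
   P3   4    0   -4

Candidate y = [1, 2, 1, 0]; check y·C column-wise:
  col t0: 1·-2 + 2·1 + 1·0 + 0·4 = 0
  col t1: 1·3 + 2·0 + 1·-3 = 0
  col t2: 1·2 + 2·-1 + 1·0 + 0·-4 = 0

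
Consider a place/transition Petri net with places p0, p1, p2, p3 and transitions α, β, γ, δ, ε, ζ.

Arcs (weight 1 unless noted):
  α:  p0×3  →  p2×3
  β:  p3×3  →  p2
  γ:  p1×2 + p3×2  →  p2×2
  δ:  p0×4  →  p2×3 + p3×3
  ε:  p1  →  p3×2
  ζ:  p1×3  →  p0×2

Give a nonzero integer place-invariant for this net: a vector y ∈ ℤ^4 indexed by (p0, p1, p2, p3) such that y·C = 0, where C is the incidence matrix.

y = (p0:3, p1:2, p2:3, p3:1)

Incidence matrix C (rows=places, cols=transitions):
        α    β    γ    δ    ε    ζ
   p0  -3    0    0   -4    0    2
   p1   0    0   -2    0   -1   -3
   p2   3    1    2    3    0    0
   p3   0   -3   -2    3    2    0

Candidate y = [3, 2, 3, 1]; check y·C column-wise:
  col α: 3·-3 + 2·0 + 3·3 + 1·0 = 0
  col β: 3·0 + 2·0 + 3·1 + 1·-3 = 0
  col γ: 3·0 + 2·-2 + 3·2 + 1·-2 = 0
  col δ: 3·-4 + 2·0 + 3·3 + 1·3 = 0
  col ε: 3·0 + 2·-1 + 3·0 + 1·2 = 0
  col ζ: 3·2 + 2·-3 + 3·0 + 1·0 = 0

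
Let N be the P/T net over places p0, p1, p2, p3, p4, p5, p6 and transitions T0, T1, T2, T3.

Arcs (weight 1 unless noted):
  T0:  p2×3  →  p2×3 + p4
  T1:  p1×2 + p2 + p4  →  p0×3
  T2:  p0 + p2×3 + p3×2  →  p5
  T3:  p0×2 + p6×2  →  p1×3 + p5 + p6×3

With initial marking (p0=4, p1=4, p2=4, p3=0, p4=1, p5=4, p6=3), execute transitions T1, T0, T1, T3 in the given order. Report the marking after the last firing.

(p0=8, p1=3, p2=2, p3=0, p4=0, p5=5, p6=4)

step 1: fire T1:  (p0=4, p1=4, p2=4, p3=0, p4=1, p5=4, p6=3) → (p0=7, p1=2, p2=3, p3=0, p4=0, p5=4, p6=3)
step 2: fire T0:  (p0=7, p1=2, p2=3, p3=0, p4=0, p5=4, p6=3) → (p0=7, p1=2, p2=3, p3=0, p4=1, p5=4, p6=3)
step 3: fire T1:  (p0=7, p1=2, p2=3, p3=0, p4=1, p5=4, p6=3) → (p0=10, p1=0, p2=2, p3=0, p4=0, p5=4, p6=3)
step 4: fire T3:  (p0=10, p1=0, p2=2, p3=0, p4=0, p5=4, p6=3) → (p0=8, p1=3, p2=2, p3=0, p4=0, p5=5, p6=4)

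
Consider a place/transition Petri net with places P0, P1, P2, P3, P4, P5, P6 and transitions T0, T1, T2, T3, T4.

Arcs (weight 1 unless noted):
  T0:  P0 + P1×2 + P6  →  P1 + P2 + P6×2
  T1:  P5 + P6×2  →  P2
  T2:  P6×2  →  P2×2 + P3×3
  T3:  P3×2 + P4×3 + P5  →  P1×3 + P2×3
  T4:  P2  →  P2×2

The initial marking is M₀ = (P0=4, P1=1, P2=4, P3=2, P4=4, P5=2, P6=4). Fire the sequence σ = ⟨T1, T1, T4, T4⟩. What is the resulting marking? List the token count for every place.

(P0=4, P1=1, P2=8, P3=2, P4=4, P5=0, P6=0)

step 1: fire T1:  (P0=4, P1=1, P2=4, P3=2, P4=4, P5=2, P6=4) → (P0=4, P1=1, P2=5, P3=2, P4=4, P5=1, P6=2)
step 2: fire T1:  (P0=4, P1=1, P2=5, P3=2, P4=4, P5=1, P6=2) → (P0=4, P1=1, P2=6, P3=2, P4=4, P5=0, P6=0)
step 3: fire T4:  (P0=4, P1=1, P2=6, P3=2, P4=4, P5=0, P6=0) → (P0=4, P1=1, P2=7, P3=2, P4=4, P5=0, P6=0)
step 4: fire T4:  (P0=4, P1=1, P2=7, P3=2, P4=4, P5=0, P6=0) → (P0=4, P1=1, P2=8, P3=2, P4=4, P5=0, P6=0)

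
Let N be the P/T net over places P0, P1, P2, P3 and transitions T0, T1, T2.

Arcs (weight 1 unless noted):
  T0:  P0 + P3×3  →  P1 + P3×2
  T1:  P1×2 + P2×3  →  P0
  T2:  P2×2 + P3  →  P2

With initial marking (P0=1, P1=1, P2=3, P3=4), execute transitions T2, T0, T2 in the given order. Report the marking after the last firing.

(P0=0, P1=2, P2=1, P3=1)

step 1: fire T2:  (P0=1, P1=1, P2=3, P3=4) → (P0=1, P1=1, P2=2, P3=3)
step 2: fire T0:  (P0=1, P1=1, P2=2, P3=3) → (P0=0, P1=2, P2=2, P3=2)
step 3: fire T2:  (P0=0, P1=2, P2=2, P3=2) → (P0=0, P1=2, P2=1, P3=1)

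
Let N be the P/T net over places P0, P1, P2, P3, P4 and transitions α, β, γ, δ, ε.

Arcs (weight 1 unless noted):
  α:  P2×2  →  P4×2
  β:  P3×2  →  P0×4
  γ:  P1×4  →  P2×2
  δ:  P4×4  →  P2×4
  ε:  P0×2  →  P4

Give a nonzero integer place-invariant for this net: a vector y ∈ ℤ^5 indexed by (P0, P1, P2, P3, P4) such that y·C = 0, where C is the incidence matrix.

Incidence matrix C (rows=places, cols=transitions):
        α    β    γ    δ    ε
   P0   0    4    0    0   -2
   P1   0    0   -4    0    0
   P2  -2    0    2    4    0
   P3   0   -2    0    0    0
   P4   2    0    0   -4    1

Candidate y = [1, 1, 2, 2, 2]; check y·C column-wise:
  col α: 1·0 + 1·0 + 2·-2 + 2·0 + 2·2 = 0
  col β: 1·4 + 1·0 + 2·0 + 2·-2 + 2·0 = 0
  col γ: 1·0 + 1·-4 + 2·2 + 2·0 + 2·0 = 0
  col δ: 1·0 + 1·0 + 2·4 + 2·0 + 2·-4 = 0
  col ε: 1·-2 + 1·0 + 2·0 + 2·0 + 2·1 = 0

y = (P0:1, P1:1, P2:2, P3:2, P4:2)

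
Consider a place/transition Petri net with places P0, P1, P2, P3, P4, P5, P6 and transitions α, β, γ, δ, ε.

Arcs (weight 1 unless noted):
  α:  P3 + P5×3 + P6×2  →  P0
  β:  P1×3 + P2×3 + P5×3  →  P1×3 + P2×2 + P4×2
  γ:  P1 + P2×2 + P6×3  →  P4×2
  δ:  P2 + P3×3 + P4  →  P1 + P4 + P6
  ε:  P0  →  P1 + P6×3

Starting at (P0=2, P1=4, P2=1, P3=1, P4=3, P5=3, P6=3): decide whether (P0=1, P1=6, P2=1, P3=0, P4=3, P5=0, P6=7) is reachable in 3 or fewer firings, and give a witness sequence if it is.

step 1: fire α:  (P0=2, P1=4, P2=1, P3=1, P4=3, P5=3, P6=3) → (P0=3, P1=4, P2=1, P3=0, P4=3, P5=0, P6=1)
step 2: fire ε:  (P0=3, P1=4, P2=1, P3=0, P4=3, P5=0, P6=1) → (P0=2, P1=5, P2=1, P3=0, P4=3, P5=0, P6=4)
step 3: fire ε:  (P0=2, P1=5, P2=1, P3=0, P4=3, P5=0, P6=4) → (P0=1, P1=6, P2=1, P3=0, P4=3, P5=0, P6=7)

YES — reachable via ⟨α, ε, ε⟩ (3 firings)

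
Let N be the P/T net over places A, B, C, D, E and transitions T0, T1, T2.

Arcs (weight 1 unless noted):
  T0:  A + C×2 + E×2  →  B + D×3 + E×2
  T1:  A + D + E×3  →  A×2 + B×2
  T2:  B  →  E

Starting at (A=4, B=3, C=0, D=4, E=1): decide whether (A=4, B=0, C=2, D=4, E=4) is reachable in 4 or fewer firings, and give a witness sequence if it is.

NO — not reachable within 4 firings

depth 0: 1 marking
depth 1: 2 markings reached so far
depth 2: 3 markings reached so far
depth 3: 5 markings reached so far
depth 4: 6 markings reached so far
target is not among the 6 markings reachable within 4 steps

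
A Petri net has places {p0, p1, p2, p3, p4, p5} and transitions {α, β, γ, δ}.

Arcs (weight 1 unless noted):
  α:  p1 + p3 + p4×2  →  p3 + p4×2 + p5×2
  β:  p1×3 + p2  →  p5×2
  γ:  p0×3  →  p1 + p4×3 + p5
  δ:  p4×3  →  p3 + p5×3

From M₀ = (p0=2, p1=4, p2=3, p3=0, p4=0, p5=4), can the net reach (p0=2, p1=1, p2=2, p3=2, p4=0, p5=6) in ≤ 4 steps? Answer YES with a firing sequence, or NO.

depth 0: 1 marking
depth 1: 2 markings reached so far
depth 2: 2 markings reached so far
(frontier empty at depth 2; search complete)
target is not among the 2 markings reachable within 4 steps

NO — not reachable within 4 firings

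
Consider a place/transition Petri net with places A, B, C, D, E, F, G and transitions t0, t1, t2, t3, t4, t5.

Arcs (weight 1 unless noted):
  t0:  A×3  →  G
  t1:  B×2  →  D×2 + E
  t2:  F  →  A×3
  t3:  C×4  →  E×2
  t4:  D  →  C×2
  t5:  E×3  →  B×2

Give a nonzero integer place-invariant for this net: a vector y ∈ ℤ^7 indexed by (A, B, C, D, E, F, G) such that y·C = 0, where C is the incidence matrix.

Incidence matrix C (rows=places, cols=transitions):
       t0   t1   t2   t3   t4   t5
    A  -3    0    3    0    0    0
    B   0   -2    0    0    0    2
    C   0    0    0   -4    2    0
    D   0    2    0    0   -1    0
    E   0    1    0    2    0   -3
    F   0    0   -1    0    0    0
    G   1    0    0    0    0    0

Candidate y = [0, 3, 1, 2, 2, 0, 0]; check y·C column-wise:
  col t0: 0·-3 + 3·0 + 1·0 + 2·0 + 2·0 + 0·1 = 0
  col t1: 3·-2 + 1·0 + 2·2 + 2·1 = 0
  col t2: 0·3 + 3·0 + 1·0 + 2·0 + 2·0 + 0·-1 = 0
  col t3: 3·0 + 1·-4 + 2·0 + 2·2 = 0
  col t4: 3·0 + 1·2 + 2·-1 + 2·0 = 0
  col t5: 3·2 + 1·0 + 2·0 + 2·-3 = 0

y = (A:0, B:3, C:1, D:2, E:2, F:0, G:0)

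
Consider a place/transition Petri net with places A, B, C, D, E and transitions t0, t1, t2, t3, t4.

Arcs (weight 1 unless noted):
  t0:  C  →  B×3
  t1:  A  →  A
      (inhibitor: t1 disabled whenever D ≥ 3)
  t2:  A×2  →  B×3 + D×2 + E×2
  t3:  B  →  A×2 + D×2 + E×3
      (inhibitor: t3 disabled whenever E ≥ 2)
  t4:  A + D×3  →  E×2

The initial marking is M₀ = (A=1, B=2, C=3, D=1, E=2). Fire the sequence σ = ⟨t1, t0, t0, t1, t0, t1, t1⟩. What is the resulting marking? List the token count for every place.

(A=1, B=11, C=0, D=1, E=2)

step 1: fire t1:  (A=1, B=2, C=3, D=1, E=2) → (A=1, B=2, C=3, D=1, E=2)
step 2: fire t0:  (A=1, B=2, C=3, D=1, E=2) → (A=1, B=5, C=2, D=1, E=2)
step 3: fire t0:  (A=1, B=5, C=2, D=1, E=2) → (A=1, B=8, C=1, D=1, E=2)
step 4: fire t1:  (A=1, B=8, C=1, D=1, E=2) → (A=1, B=8, C=1, D=1, E=2)
step 5: fire t0:  (A=1, B=8, C=1, D=1, E=2) → (A=1, B=11, C=0, D=1, E=2)
step 6: fire t1:  (A=1, B=11, C=0, D=1, E=2) → (A=1, B=11, C=0, D=1, E=2)
step 7: fire t1:  (A=1, B=11, C=0, D=1, E=2) → (A=1, B=11, C=0, D=1, E=2)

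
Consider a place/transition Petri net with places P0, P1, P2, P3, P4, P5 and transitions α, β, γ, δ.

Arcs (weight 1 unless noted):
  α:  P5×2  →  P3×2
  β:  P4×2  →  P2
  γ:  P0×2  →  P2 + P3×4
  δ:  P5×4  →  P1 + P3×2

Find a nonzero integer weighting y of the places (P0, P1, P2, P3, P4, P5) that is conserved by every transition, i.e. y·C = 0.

Incidence matrix C (rows=places, cols=transitions):
        α    β    γ    δ
   P0   0    0   -2    0
   P1   0    0    0    1
   P2   0    1    1    0
   P3   2    0    4    2
   P4   0   -2    0    0
   P5  -2    0    0   -4

Candidate y = [1, 0, 2, 0, 1, 0]; check y·C column-wise:
  col α: 1·0 + 2·0 + 0·2 + 1·0 + 0·-2 = 0
  col β: 1·0 + 2·1 + 1·-2 = 0
  col γ: 1·-2 + 2·1 + 0·4 + 1·0 = 0
  col δ: 1·0 + 0·1 + 2·0 + 0·2 + 1·0 + 0·-4 = 0

y = (P0:1, P1:0, P2:2, P3:0, P4:1, P5:0)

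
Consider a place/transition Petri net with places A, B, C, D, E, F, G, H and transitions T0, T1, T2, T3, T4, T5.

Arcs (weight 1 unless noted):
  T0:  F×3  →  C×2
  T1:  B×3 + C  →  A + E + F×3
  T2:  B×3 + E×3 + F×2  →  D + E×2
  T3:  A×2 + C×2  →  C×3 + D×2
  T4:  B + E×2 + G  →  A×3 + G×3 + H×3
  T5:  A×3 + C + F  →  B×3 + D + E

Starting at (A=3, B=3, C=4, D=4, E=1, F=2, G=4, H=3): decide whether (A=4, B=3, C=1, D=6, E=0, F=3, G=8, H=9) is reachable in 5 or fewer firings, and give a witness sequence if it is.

NO — not reachable within 5 firings

depth 0: 1 marking
depth 1: 4 markings reached so far
depth 2: 8 markings reached so far
depth 3: 16 markings reached so far
depth 4: 21 markings reached so far
depth 5: 28 markings reached so far
target is not among the 28 markings reachable within 5 steps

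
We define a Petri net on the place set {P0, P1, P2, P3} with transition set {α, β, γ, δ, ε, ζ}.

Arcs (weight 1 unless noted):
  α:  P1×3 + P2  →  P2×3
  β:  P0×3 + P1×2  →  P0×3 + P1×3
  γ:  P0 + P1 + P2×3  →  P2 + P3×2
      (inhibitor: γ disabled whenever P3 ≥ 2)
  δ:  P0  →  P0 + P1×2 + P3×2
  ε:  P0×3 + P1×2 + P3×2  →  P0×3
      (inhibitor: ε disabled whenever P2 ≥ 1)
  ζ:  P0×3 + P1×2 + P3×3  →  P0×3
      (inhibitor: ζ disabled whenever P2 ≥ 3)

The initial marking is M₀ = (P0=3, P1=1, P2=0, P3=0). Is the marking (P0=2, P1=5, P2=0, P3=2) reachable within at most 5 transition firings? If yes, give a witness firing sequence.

NO — not reachable within 5 firings

depth 0: 1 marking
depth 1: 2 markings reached so far
depth 2: 4 markings reached so far
depth 3: 9 markings reached so far
depth 4: 16 markings reached so far
depth 5: 25 markings reached so far
target is not among the 25 markings reachable within 5 steps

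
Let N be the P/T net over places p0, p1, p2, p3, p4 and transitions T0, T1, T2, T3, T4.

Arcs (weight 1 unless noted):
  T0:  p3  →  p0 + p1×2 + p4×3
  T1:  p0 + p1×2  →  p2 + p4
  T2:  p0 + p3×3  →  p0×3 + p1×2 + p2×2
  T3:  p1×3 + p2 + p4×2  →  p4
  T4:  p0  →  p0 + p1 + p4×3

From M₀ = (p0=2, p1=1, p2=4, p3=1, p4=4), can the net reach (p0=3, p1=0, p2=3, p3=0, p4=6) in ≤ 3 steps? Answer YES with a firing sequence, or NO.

step 1: fire T0:  (p0=2, p1=1, p2=4, p3=1, p4=4) → (p0=3, p1=3, p2=4, p3=0, p4=7)
step 2: fire T3:  (p0=3, p1=3, p2=4, p3=0, p4=7) → (p0=3, p1=0, p2=3, p3=0, p4=6)

YES — reachable via ⟨T0, T3⟩ (2 firings)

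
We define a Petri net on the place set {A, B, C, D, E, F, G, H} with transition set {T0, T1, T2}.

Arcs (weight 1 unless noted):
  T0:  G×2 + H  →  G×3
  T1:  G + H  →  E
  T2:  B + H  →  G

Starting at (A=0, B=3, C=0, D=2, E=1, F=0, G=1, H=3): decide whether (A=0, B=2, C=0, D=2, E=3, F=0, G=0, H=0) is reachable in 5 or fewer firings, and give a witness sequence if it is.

YES — reachable via ⟨T1, T2, T1⟩ (3 firings)

step 1: fire T1:  (A=0, B=3, C=0, D=2, E=1, F=0, G=1, H=3) → (A=0, B=3, C=0, D=2, E=2, F=0, G=0, H=2)
step 2: fire T2:  (A=0, B=3, C=0, D=2, E=2, F=0, G=0, H=2) → (A=0, B=2, C=0, D=2, E=2, F=0, G=1, H=1)
step 3: fire T1:  (A=0, B=2, C=0, D=2, E=2, F=0, G=1, H=1) → (A=0, B=2, C=0, D=2, E=3, F=0, G=0, H=0)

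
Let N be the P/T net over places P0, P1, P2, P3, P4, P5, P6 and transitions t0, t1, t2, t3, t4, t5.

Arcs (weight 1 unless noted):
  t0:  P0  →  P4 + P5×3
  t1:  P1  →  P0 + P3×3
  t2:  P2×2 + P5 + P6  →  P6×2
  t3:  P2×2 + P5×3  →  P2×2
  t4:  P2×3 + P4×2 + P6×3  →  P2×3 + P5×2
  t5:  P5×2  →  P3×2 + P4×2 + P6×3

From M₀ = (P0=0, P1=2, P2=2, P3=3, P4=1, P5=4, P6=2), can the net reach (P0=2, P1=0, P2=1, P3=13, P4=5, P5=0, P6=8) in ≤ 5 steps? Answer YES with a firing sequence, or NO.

NO — not reachable within 5 firings

depth 0: 1 marking
depth 1: 5 markings reached so far
depth 2: 13 markings reached so far
depth 3: 23 markings reached so far
depth 4: 35 markings reached so far
depth 5: 48 markings reached so far
target is not among the 48 markings reachable within 5 steps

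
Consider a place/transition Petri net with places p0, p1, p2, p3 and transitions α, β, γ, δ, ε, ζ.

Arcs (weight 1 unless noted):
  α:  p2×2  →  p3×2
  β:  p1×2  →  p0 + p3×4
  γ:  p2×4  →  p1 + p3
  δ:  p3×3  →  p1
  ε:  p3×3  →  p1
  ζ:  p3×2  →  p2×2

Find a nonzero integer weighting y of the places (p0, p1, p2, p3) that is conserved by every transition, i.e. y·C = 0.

y = (p0:2, p1:3, p2:1, p3:1)

Incidence matrix C (rows=places, cols=transitions):
        α    β    γ    δ    ε    ζ
   p0   0    1    0    0    0    0
   p1   0   -2    1    1    1    0
   p2  -2    0   -4    0    0    2
   p3   2    4    1   -3   -3   -2

Candidate y = [2, 3, 1, 1]; check y·C column-wise:
  col α: 2·0 + 3·0 + 1·-2 + 1·2 = 0
  col β: 2·1 + 3·-2 + 1·0 + 1·4 = 0
  col γ: 2·0 + 3·1 + 1·-4 + 1·1 = 0
  col δ: 2·0 + 3·1 + 1·0 + 1·-3 = 0
  col ε: 2·0 + 3·1 + 1·0 + 1·-3 = 0
  col ζ: 2·0 + 3·0 + 1·2 + 1·-2 = 0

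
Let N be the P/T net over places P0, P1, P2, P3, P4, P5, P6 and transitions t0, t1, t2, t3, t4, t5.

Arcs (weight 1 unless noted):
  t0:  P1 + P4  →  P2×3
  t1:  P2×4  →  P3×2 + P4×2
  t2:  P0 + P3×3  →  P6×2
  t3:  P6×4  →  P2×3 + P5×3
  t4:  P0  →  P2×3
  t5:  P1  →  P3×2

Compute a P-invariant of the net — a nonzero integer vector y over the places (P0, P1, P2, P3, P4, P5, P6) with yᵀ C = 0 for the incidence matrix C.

y = (P0:3, P1:2, P2:1, P3:1, P4:1, P5:3, P6:3)

Incidence matrix C (rows=places, cols=transitions):
       t0   t1   t2   t3   t4   t5
   P0   0    0   -1    0   -1    0
   P1  -1    0    0    0    0   -1
   P2   3   -4    0    3    3    0
   P3   0    2   -3    0    0    2
   P4  -1    2    0    0    0    0
   P5   0    0    0    3    0    0
   P6   0    0    2   -4    0    0

Candidate y = [3, 2, 1, 1, 1, 3, 3]; check y·C column-wise:
  col t0: 3·0 + 2·-1 + 1·3 + 1·0 + 1·-1 + 3·0 + 3·0 = 0
  col t1: 3·0 + 2·0 + 1·-4 + 1·2 + 1·2 + 3·0 + 3·0 = 0
  col t2: 3·-1 + 2·0 + 1·0 + 1·-3 + 1·0 + 3·0 + 3·2 = 0
  col t3: 3·0 + 2·0 + 1·3 + 1·0 + 1·0 + 3·3 + 3·-4 = 0
  col t4: 3·-1 + 2·0 + 1·3 + 1·0 + 1·0 + 3·0 + 3·0 = 0
  col t5: 3·0 + 2·-1 + 1·0 + 1·2 + 1·0 + 3·0 + 3·0 = 0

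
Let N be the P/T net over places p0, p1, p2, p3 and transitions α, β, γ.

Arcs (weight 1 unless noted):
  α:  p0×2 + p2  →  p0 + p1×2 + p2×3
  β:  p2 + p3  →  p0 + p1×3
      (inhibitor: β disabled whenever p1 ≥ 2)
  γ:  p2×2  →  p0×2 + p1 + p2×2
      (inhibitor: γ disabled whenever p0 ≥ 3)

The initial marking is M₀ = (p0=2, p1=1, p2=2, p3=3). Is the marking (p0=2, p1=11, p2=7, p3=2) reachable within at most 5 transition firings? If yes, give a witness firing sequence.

step 1: fire β:  (p0=2, p1=1, p2=2, p3=3) → (p0=3, p1=4, p2=1, p3=2)
step 2: fire α:  (p0=3, p1=4, p2=1, p3=2) → (p0=2, p1=6, p2=3, p3=2)
step 3: fire α:  (p0=2, p1=6, p2=3, p3=2) → (p0=1, p1=8, p2=5, p3=2)
step 4: fire γ:  (p0=1, p1=8, p2=5, p3=2) → (p0=3, p1=9, p2=5, p3=2)
step 5: fire α:  (p0=3, p1=9, p2=5, p3=2) → (p0=2, p1=11, p2=7, p3=2)

YES — reachable via ⟨β, α, α, γ, α⟩ (5 firings)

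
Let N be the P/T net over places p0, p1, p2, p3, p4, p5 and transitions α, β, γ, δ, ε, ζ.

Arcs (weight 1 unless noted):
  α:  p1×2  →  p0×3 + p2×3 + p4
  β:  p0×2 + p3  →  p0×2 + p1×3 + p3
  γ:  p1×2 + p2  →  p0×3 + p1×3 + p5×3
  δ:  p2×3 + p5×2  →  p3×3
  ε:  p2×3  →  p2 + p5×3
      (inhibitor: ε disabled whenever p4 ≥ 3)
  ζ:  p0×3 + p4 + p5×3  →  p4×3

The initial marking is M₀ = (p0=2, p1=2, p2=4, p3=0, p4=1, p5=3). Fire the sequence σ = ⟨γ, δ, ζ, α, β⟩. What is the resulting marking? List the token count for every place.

step 1: fire γ:  (p0=2, p1=2, p2=4, p3=0, p4=1, p5=3) → (p0=5, p1=3, p2=3, p3=0, p4=1, p5=6)
step 2: fire δ:  (p0=5, p1=3, p2=3, p3=0, p4=1, p5=6) → (p0=5, p1=3, p2=0, p3=3, p4=1, p5=4)
step 3: fire ζ:  (p0=5, p1=3, p2=0, p3=3, p4=1, p5=4) → (p0=2, p1=3, p2=0, p3=3, p4=3, p5=1)
step 4: fire α:  (p0=2, p1=3, p2=0, p3=3, p4=3, p5=1) → (p0=5, p1=1, p2=3, p3=3, p4=4, p5=1)
step 5: fire β:  (p0=5, p1=1, p2=3, p3=3, p4=4, p5=1) → (p0=5, p1=4, p2=3, p3=3, p4=4, p5=1)

(p0=5, p1=4, p2=3, p3=3, p4=4, p5=1)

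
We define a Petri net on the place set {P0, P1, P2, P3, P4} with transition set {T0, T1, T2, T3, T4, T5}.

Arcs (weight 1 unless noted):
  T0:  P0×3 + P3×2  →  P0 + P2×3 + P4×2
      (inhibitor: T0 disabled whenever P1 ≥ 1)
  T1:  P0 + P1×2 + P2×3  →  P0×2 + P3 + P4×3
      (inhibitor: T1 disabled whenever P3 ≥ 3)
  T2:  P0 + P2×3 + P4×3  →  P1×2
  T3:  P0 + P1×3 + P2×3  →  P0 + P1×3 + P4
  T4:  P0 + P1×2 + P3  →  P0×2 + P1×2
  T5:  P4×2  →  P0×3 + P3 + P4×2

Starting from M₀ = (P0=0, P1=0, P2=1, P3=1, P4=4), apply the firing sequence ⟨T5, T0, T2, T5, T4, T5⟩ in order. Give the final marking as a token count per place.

step 1: fire T5:  (P0=0, P1=0, P2=1, P3=1, P4=4) → (P0=3, P1=0, P2=1, P3=2, P4=4)
step 2: fire T0:  (P0=3, P1=0, P2=1, P3=2, P4=4) → (P0=1, P1=0, P2=4, P3=0, P4=6)
step 3: fire T2:  (P0=1, P1=0, P2=4, P3=0, P4=6) → (P0=0, P1=2, P2=1, P3=0, P4=3)
step 4: fire T5:  (P0=0, P1=2, P2=1, P3=0, P4=3) → (P0=3, P1=2, P2=1, P3=1, P4=3)
step 5: fire T4:  (P0=3, P1=2, P2=1, P3=1, P4=3) → (P0=4, P1=2, P2=1, P3=0, P4=3)
step 6: fire T5:  (P0=4, P1=2, P2=1, P3=0, P4=3) → (P0=7, P1=2, P2=1, P3=1, P4=3)

(P0=7, P1=2, P2=1, P3=1, P4=3)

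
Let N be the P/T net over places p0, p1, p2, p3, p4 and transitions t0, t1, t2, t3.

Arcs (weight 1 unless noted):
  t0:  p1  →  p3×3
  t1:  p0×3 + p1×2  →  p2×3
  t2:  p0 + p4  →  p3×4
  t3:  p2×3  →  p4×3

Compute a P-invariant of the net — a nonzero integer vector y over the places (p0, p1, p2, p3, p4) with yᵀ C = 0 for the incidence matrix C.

Incidence matrix C (rows=places, cols=transitions):
       t0   t1   t2   t3
   p0   0   -3   -1    0
   p1  -1   -2    0    0
   p2   0    3    0   -3
   p3   3    0    4    0
   p4   0    0   -1    3

Candidate y = [1, 3, 3, 1, 3]; check y·C column-wise:
  col t0: 1·0 + 3·-1 + 3·0 + 1·3 + 3·0 = 0
  col t1: 1·-3 + 3·-2 + 3·3 + 1·0 + 3·0 = 0
  col t2: 1·-1 + 3·0 + 3·0 + 1·4 + 3·-1 = 0
  col t3: 1·0 + 3·0 + 3·-3 + 1·0 + 3·3 = 0

y = (p0:1, p1:3, p2:3, p3:1, p4:3)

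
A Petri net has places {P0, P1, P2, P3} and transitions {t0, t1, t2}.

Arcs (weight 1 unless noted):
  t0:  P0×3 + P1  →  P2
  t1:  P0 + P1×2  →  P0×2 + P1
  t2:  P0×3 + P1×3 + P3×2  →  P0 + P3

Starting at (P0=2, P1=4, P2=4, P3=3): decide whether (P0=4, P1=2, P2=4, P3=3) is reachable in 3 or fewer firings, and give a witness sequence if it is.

step 1: fire t1:  (P0=2, P1=4, P2=4, P3=3) → (P0=3, P1=3, P2=4, P3=3)
step 2: fire t1:  (P0=3, P1=3, P2=4, P3=3) → (P0=4, P1=2, P2=4, P3=3)

YES — reachable via ⟨t1, t1⟩ (2 firings)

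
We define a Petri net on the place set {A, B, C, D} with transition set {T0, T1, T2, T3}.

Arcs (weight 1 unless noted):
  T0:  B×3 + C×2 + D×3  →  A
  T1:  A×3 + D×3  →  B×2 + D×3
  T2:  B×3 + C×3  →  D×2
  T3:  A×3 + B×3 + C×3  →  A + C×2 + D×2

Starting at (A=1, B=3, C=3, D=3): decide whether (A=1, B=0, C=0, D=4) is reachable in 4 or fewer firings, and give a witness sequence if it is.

NO — not reachable within 4 firings

depth 0: 1 marking
depth 1: 3 markings reached so far
depth 2: 3 markings reached so far
(frontier empty at depth 2; search complete)
target is not among the 3 markings reachable within 4 steps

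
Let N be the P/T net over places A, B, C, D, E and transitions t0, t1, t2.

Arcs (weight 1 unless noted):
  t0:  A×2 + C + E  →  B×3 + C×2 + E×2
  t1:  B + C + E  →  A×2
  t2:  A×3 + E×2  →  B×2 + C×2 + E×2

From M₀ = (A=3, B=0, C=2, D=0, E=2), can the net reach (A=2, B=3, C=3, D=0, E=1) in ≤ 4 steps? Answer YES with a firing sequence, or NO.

YES — reachable via ⟨t0, t1, t2, t1⟩ (4 firings)

step 1: fire t0:  (A=3, B=0, C=2, D=0, E=2) → (A=1, B=3, C=3, D=0, E=3)
step 2: fire t1:  (A=1, B=3, C=3, D=0, E=3) → (A=3, B=2, C=2, D=0, E=2)
step 3: fire t2:  (A=3, B=2, C=2, D=0, E=2) → (A=0, B=4, C=4, D=0, E=2)
step 4: fire t1:  (A=0, B=4, C=4, D=0, E=2) → (A=2, B=3, C=3, D=0, E=1)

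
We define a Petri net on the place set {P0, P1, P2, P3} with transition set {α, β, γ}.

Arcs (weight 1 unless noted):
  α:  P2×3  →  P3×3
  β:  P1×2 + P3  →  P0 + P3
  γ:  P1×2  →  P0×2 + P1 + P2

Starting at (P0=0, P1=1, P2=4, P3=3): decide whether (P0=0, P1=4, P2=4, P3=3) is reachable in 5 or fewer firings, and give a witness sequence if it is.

depth 0: 1 marking
depth 1: 2 markings reached so far
depth 2: 2 markings reached so far
(frontier empty at depth 2; search complete)
target is not among the 2 markings reachable within 5 steps

NO — not reachable within 5 firings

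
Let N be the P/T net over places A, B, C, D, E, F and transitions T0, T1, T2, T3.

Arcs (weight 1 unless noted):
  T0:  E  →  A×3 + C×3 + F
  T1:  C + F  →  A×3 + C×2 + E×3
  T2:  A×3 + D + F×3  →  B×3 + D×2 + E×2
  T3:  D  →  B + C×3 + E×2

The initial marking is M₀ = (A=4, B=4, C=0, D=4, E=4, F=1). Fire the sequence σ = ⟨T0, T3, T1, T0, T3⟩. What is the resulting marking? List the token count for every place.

(A=13, B=6, C=13, D=2, E=9, F=2)

step 1: fire T0:  (A=4, B=4, C=0, D=4, E=4, F=1) → (A=7, B=4, C=3, D=4, E=3, F=2)
step 2: fire T3:  (A=7, B=4, C=3, D=4, E=3, F=2) → (A=7, B=5, C=6, D=3, E=5, F=2)
step 3: fire T1:  (A=7, B=5, C=6, D=3, E=5, F=2) → (A=10, B=5, C=7, D=3, E=8, F=1)
step 4: fire T0:  (A=10, B=5, C=7, D=3, E=8, F=1) → (A=13, B=5, C=10, D=3, E=7, F=2)
step 5: fire T3:  (A=13, B=5, C=10, D=3, E=7, F=2) → (A=13, B=6, C=13, D=2, E=9, F=2)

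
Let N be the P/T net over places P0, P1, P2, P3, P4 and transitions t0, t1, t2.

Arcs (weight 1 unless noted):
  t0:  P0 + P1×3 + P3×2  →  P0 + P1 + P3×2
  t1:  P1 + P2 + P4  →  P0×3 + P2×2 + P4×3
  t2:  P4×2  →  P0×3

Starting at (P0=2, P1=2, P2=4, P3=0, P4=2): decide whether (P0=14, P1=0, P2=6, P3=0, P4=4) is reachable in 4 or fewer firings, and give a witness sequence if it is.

NO — not reachable within 4 firings

depth 0: 1 marking
depth 1: 3 markings reached so far
depth 2: 5 markings reached so far
depth 3: 7 markings reached so far
depth 4: 8 markings reached so far
target is not among the 8 markings reachable within 4 steps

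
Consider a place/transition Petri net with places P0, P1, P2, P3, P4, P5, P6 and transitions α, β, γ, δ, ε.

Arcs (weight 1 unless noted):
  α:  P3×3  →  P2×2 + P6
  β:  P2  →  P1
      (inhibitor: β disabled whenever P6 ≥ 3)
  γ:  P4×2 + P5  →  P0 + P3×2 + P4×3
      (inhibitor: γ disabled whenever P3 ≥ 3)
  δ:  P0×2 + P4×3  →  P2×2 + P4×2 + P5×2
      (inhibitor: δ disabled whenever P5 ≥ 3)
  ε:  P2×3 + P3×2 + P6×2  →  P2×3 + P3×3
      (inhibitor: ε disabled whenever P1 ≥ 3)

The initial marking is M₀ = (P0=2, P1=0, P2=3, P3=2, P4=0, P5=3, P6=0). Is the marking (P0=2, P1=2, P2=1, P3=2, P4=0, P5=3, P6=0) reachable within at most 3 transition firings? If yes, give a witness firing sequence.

step 1: fire β:  (P0=2, P1=0, P2=3, P3=2, P4=0, P5=3, P6=0) → (P0=2, P1=1, P2=2, P3=2, P4=0, P5=3, P6=0)
step 2: fire β:  (P0=2, P1=1, P2=2, P3=2, P4=0, P5=3, P6=0) → (P0=2, P1=2, P2=1, P3=2, P4=0, P5=3, P6=0)

YES — reachable via ⟨β, β⟩ (2 firings)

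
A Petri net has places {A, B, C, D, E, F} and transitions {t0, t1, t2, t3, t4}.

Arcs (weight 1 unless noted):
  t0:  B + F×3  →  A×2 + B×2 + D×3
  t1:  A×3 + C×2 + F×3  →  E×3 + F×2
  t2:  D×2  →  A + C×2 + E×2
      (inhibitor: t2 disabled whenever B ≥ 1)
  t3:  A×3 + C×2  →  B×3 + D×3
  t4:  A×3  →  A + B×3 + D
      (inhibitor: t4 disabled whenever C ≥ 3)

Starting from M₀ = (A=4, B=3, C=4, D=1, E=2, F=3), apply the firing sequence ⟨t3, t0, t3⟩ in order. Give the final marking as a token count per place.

(A=0, B=10, C=0, D=10, E=2, F=0)

step 1: fire t3:  (A=4, B=3, C=4, D=1, E=2, F=3) → (A=1, B=6, C=2, D=4, E=2, F=3)
step 2: fire t0:  (A=1, B=6, C=2, D=4, E=2, F=3) → (A=3, B=7, C=2, D=7, E=2, F=0)
step 3: fire t3:  (A=3, B=7, C=2, D=7, E=2, F=0) → (A=0, B=10, C=0, D=10, E=2, F=0)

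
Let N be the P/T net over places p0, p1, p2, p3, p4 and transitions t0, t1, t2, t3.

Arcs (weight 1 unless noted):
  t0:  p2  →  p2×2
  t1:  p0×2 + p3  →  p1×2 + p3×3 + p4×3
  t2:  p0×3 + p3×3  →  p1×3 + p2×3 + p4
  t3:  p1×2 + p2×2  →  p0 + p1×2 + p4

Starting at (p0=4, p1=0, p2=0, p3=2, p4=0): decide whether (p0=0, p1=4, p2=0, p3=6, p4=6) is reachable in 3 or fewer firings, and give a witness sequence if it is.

YES — reachable via ⟨t1, t1⟩ (2 firings)

step 1: fire t1:  (p0=4, p1=0, p2=0, p3=2, p4=0) → (p0=2, p1=2, p2=0, p3=4, p4=3)
step 2: fire t1:  (p0=2, p1=2, p2=0, p3=4, p4=3) → (p0=0, p1=4, p2=0, p3=6, p4=6)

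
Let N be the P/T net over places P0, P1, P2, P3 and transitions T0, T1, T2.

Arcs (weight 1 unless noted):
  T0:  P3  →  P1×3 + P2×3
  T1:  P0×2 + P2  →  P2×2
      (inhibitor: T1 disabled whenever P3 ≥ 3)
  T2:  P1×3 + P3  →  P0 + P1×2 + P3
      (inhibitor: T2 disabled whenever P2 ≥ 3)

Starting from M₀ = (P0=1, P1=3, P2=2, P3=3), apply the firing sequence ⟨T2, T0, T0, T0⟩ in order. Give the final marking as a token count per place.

(P0=2, P1=11, P2=11, P3=0)

step 1: fire T2:  (P0=1, P1=3, P2=2, P3=3) → (P0=2, P1=2, P2=2, P3=3)
step 2: fire T0:  (P0=2, P1=2, P2=2, P3=3) → (P0=2, P1=5, P2=5, P3=2)
step 3: fire T0:  (P0=2, P1=5, P2=5, P3=2) → (P0=2, P1=8, P2=8, P3=1)
step 4: fire T0:  (P0=2, P1=8, P2=8, P3=1) → (P0=2, P1=11, P2=11, P3=0)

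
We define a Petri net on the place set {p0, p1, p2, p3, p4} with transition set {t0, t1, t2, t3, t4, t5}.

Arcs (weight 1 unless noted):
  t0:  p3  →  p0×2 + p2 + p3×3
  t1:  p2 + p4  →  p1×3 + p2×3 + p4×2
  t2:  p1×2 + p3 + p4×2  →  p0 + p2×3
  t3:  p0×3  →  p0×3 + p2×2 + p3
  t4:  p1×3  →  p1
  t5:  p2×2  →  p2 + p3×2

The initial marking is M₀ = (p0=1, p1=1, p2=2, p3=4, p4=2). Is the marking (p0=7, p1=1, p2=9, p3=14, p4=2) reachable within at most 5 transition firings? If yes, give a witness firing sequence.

depth 0: 1 marking
depth 1: 4 markings reached so far
depth 2: 12 markings reached so far
depth 3: 32 markings reached so far
depth 4: 74 markings reached so far
depth 5: 157 markings reached so far
target is not among the 157 markings reachable within 5 steps

NO — not reachable within 5 firings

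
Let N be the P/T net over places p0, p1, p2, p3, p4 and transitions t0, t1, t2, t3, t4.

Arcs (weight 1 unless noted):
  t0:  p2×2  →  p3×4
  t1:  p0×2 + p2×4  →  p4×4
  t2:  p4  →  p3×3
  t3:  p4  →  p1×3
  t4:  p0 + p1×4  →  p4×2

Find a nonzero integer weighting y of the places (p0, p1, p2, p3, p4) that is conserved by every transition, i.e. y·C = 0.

y = (p0:2, p1:1, p2:2, p3:1, p4:3)

Incidence matrix C (rows=places, cols=transitions):
       t0   t1   t2   t3   t4
   p0   0   -2    0    0   -1
   p1   0    0    0    3   -4
   p2  -2   -4    0    0    0
   p3   4    0    3    0    0
   p4   0    4   -1   -1    2

Candidate y = [2, 1, 2, 1, 3]; check y·C column-wise:
  col t0: 2·0 + 1·0 + 2·-2 + 1·4 + 3·0 = 0
  col t1: 2·-2 + 1·0 + 2·-4 + 1·0 + 3·4 = 0
  col t2: 2·0 + 1·0 + 2·0 + 1·3 + 3·-1 = 0
  col t3: 2·0 + 1·3 + 2·0 + 1·0 + 3·-1 = 0
  col t4: 2·-1 + 1·-4 + 2·0 + 1·0 + 3·2 = 0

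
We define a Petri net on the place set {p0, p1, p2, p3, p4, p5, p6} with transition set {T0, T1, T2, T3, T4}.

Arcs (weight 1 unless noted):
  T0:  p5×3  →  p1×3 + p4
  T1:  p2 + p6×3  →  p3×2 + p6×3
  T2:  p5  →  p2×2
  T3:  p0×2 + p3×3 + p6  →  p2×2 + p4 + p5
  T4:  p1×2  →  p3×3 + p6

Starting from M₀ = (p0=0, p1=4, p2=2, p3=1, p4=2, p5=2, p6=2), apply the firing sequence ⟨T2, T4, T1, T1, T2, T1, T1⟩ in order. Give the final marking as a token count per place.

step 1: fire T2:  (p0=0, p1=4, p2=2, p3=1, p4=2, p5=2, p6=2) → (p0=0, p1=4, p2=4, p3=1, p4=2, p5=1, p6=2)
step 2: fire T4:  (p0=0, p1=4, p2=4, p3=1, p4=2, p5=1, p6=2) → (p0=0, p1=2, p2=4, p3=4, p4=2, p5=1, p6=3)
step 3: fire T1:  (p0=0, p1=2, p2=4, p3=4, p4=2, p5=1, p6=3) → (p0=0, p1=2, p2=3, p3=6, p4=2, p5=1, p6=3)
step 4: fire T1:  (p0=0, p1=2, p2=3, p3=6, p4=2, p5=1, p6=3) → (p0=0, p1=2, p2=2, p3=8, p4=2, p5=1, p6=3)
step 5: fire T2:  (p0=0, p1=2, p2=2, p3=8, p4=2, p5=1, p6=3) → (p0=0, p1=2, p2=4, p3=8, p4=2, p5=0, p6=3)
step 6: fire T1:  (p0=0, p1=2, p2=4, p3=8, p4=2, p5=0, p6=3) → (p0=0, p1=2, p2=3, p3=10, p4=2, p5=0, p6=3)
step 7: fire T1:  (p0=0, p1=2, p2=3, p3=10, p4=2, p5=0, p6=3) → (p0=0, p1=2, p2=2, p3=12, p4=2, p5=0, p6=3)

(p0=0, p1=2, p2=2, p3=12, p4=2, p5=0, p6=3)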